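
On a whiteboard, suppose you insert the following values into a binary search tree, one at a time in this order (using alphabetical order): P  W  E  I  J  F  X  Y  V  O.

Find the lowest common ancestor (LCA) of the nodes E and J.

P: root
W: right child of P (depth 1)
E: left child of P (depth 1)
I: right child of E (depth 2)
J: right child of I (depth 3)
F: left child of I (depth 3)
X: right child of W (depth 2)
Y: right child of X (depth 3)
V: left child of W (depth 2)
O: right child of J (depth 4)

Path to E: P → E
Path to J: P → E → I → J
E lies on both paths and is an ancestor of the other node.

E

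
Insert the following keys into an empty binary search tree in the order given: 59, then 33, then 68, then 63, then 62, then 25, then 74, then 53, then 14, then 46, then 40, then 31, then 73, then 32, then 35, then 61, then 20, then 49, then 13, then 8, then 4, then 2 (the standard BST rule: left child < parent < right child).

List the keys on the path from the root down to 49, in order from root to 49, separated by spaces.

59 33 53 46 49

59: root
33: left child of 59 (depth 1)
68: right child of 59 (depth 1)
63: left child of 68 (depth 2)
62: left child of 63 (depth 3)
25: left child of 33 (depth 2)
74: right child of 68 (depth 2)
53: right child of 33 (depth 2)
14: left child of 25 (depth 3)
46: left child of 53 (depth 3)
40: left child of 46 (depth 4)
31: right child of 25 (depth 3)
73: left child of 74 (depth 3)
32: right child of 31 (depth 4)
35: left child of 40 (depth 5)
61: left child of 62 (depth 4)
20: right child of 14 (depth 4)
49: right child of 46 (depth 4)
13: left child of 14 (depth 4)
8: left child of 13 (depth 5)
4: left child of 8 (depth 6)
2: left child of 4 (depth 7)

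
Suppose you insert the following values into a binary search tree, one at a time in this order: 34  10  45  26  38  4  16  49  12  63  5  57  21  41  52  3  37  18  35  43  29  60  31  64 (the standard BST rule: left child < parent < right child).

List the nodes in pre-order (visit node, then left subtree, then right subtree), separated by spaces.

34 10 4 3 5 26 16 12 21 18 29 31 45 38 37 35 41 43 49 63 57 52 60 64

34: root
10: left child of 34 (depth 1)
45: right child of 34 (depth 1)
26: right child of 10 (depth 2)
38: left child of 45 (depth 2)
4: left child of 10 (depth 2)
16: left child of 26 (depth 3)
49: right child of 45 (depth 2)
12: left child of 16 (depth 4)
63: right child of 49 (depth 3)
5: right child of 4 (depth 3)
57: left child of 63 (depth 4)
21: right child of 16 (depth 4)
41: right child of 38 (depth 3)
52: left child of 57 (depth 5)
3: left child of 4 (depth 3)
37: left child of 38 (depth 3)
18: left child of 21 (depth 5)
35: left child of 37 (depth 4)
43: right child of 41 (depth 4)
29: right child of 26 (depth 3)
60: right child of 57 (depth 5)
31: right child of 29 (depth 4)
64: right child of 63 (depth 4)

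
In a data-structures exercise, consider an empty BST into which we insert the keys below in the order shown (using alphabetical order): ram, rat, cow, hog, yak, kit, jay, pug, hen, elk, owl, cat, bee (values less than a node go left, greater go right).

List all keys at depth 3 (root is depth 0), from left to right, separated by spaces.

bee hen kit

ram: root
rat: right child of ram (depth 1)
cow: left child of ram (depth 1)
hog: right child of cow (depth 2)
yak: right child of rat (depth 2)
kit: right child of hog (depth 3)
jay: left child of kit (depth 4)
pug: right child of kit (depth 4)
hen: left child of hog (depth 3)
elk: left child of hen (depth 4)
owl: left child of pug (depth 5)
cat: left child of cow (depth 2)
bee: left child of cat (depth 3)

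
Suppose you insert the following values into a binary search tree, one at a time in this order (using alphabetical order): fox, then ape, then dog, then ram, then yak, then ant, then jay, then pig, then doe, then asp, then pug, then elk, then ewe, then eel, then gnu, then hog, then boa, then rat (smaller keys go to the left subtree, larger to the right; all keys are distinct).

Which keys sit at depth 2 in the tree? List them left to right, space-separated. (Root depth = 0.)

ant dog jay yak

Resulting structure (node: left, right):
  fox: L=ape, R=ram
  ape: L=ant, R=dog
  dog: L=doe, R=elk
  ram: L=jay, R=yak
  yak: L=rat, R=–
  ant: L=–, R=–
  jay: L=gnu, R=pig
  pig: L=–, R=pug
  doe: L=asp, R=–
  asp: L=–, R=boa
  pug: L=–, R=–
  elk: L=eel, R=ewe
  ewe: L=–, R=–
  eel: L=–, R=–
  gnu: L=–, R=hog
  hog: L=–, R=–
  boa: L=–, R=–
  rat: L=–, R=–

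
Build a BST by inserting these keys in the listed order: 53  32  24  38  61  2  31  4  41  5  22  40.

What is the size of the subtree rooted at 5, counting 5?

Insert 53: tree is empty, so 53 becomes the root.
Insert 32: 32 < 53 → go left. Place as left child of 53.
Insert 24: 24 < 53 → go left; 24 < 32 → go left. Place as left child of 32.
Insert 38: 38 < 53 → go left; 38 > 32 → go right. Place as right child of 32.
Insert 61: 61 > 53 → go right. Place as right child of 53.
Insert 2: 2 < 53 → go left; 2 < 32 → go left; 2 < 24 → go left. Place as left child of 24.
Insert 31: 31 < 53 → go left; 31 < 32 → go left; 31 > 24 → go right. Place as right child of 24.
Insert 4: 4 < 53 → go left; 4 < 32 → go left; 4 < 24 → go left; 4 > 2 → go right. Place as right child of 2.
Insert 41: 41 < 53 → go left; 41 > 32 → go right; 41 > 38 → go right. Place as right child of 38.
Insert 5: 5 < 53 → go left; 5 < 32 → go left; 5 < 24 → go left; 5 > 2 → go right; 5 > 4 → go right. Place as right child of 4.
Insert 22: 22 < 53 → go left; 22 < 32 → go left; 22 < 24 → go left; 22 > 2 → go right; 22 > 4 → go right; 22 > 5 → go right. Place as right child of 5.
Insert 40: 40 < 53 → go left; 40 > 32 → go right; 40 > 38 → go right; 40 < 41 → go left. Place as left child of 41.

Subtree rooted at 5 contains: 5, 22 — 2 nodes.

2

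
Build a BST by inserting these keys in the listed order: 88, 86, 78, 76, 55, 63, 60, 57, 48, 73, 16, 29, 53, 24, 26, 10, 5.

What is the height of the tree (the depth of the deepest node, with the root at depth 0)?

Insert 88: tree is empty, so 88 becomes the root.
Insert 86: 86 < 88 → go left. Place as left child of 88.
Insert 78: 78 < 88 → go left; 78 < 86 → go left. Place as left child of 86.
Insert 76: 76 < 88 → go left; 76 < 86 → go left; 76 < 78 → go left. Place as left child of 78.
Insert 55: 55 < 88 → go left; 55 < 86 → go left; 55 < 78 → go left; 55 < 76 → go left. Place as left child of 76.
Insert 63: 63 < 88 → go left; 63 < 86 → go left; 63 < 78 → go left; 63 < 76 → go left; 63 > 55 → go right. Place as right child of 55.
Insert 60: 60 < 88 → go left; 60 < 86 → go left; 60 < 78 → go left; 60 < 76 → go left; 60 > 55 → go right; 60 < 63 → go left. Place as left child of 63.
Insert 57: 57 < 88 → go left; 57 < 86 → go left; 57 < 78 → go left; 57 < 76 → go left; 57 > 55 → go right; 57 < 63 → go left; 57 < 60 → go left. Place as left child of 60.
Insert 48: 48 < 88 → go left; 48 < 86 → go left; 48 < 78 → go left; 48 < 76 → go left; 48 < 55 → go left. Place as left child of 55.
Insert 73: 73 < 88 → go left; 73 < 86 → go left; 73 < 78 → go left; 73 < 76 → go left; 73 > 55 → go right; 73 > 63 → go right. Place as right child of 63.
Insert 16: 16 < 88 → go left; 16 < 86 → go left; 16 < 78 → go left; 16 < 76 → go left; 16 < 55 → go left; 16 < 48 → go left. Place as left child of 48.
Insert 29: 29 < 88 → go left; 29 < 86 → go left; 29 < 78 → go left; 29 < 76 → go left; 29 < 55 → go left; 29 < 48 → go left; 29 > 16 → go right. Place as right child of 16.
Insert 53: 53 < 88 → go left; 53 < 86 → go left; 53 < 78 → go left; 53 < 76 → go left; 53 < 55 → go left; 53 > 48 → go right. Place as right child of 48.
Insert 24: 24 < 88 → go left; 24 < 86 → go left; 24 < 78 → go left; 24 < 76 → go left; 24 < 55 → go left; 24 < 48 → go left; 24 > 16 → go right; 24 < 29 → go left. Place as left child of 29.
Insert 26: 26 < 88 → go left; 26 < 86 → go left; 26 < 78 → go left; 26 < 76 → go left; 26 < 55 → go left; 26 < 48 → go left; 26 > 16 → go right; 26 < 29 → go left; 26 > 24 → go right. Place as right child of 24.
Insert 10: 10 < 88 → go left; 10 < 86 → go left; 10 < 78 → go left; 10 < 76 → go left; 10 < 55 → go left; 10 < 48 → go left; 10 < 16 → go left. Place as left child of 16.
Insert 5: 5 < 88 → go left; 5 < 86 → go left; 5 < 78 → go left; 5 < 76 → go left; 5 < 55 → go left; 5 < 48 → go left; 5 < 16 → go left; 5 < 10 → go left. Place as left child of 10.

The deepest node is 26 at depth 9.

9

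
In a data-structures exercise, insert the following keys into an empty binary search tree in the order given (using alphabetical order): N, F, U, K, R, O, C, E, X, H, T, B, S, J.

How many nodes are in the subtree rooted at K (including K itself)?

3

Insert N: tree is empty, so N becomes the root.
Insert F: F < N → go left. Place as left child of N.
Insert U: U > N → go right. Place as right child of N.
Insert K: K < N → go left; K > F → go right. Place as right child of F.
Insert R: R > N → go right; R < U → go left. Place as left child of U.
Insert O: O > N → go right; O < U → go left; O < R → go left. Place as left child of R.
Insert C: C < N → go left; C < F → go left. Place as left child of F.
Insert E: E < N → go left; E < F → go left; E > C → go right. Place as right child of C.
Insert X: X > N → go right; X > U → go right. Place as right child of U.
Insert H: H < N → go left; H > F → go right; H < K → go left. Place as left child of K.
Insert T: T > N → go right; T < U → go left; T > R → go right. Place as right child of R.
Insert B: B < N → go left; B < F → go left; B < C → go left. Place as left child of C.
Insert S: S > N → go right; S < U → go left; S > R → go right; S < T → go left. Place as left child of T.
Insert J: J < N → go left; J > F → go right; J < K → go left; J > H → go right. Place as right child of H.

Subtree rooted at K contains: K, H, J — 3 nodes.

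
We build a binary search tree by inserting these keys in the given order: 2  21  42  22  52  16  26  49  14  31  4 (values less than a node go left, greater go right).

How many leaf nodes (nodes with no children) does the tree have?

Insert 2: tree is empty, so 2 becomes the root.
Insert 21: 21 > 2 → go right. Place as right child of 2.
Insert 42: 42 > 2 → go right; 42 > 21 → go right. Place as right child of 21.
Insert 22: 22 > 2 → go right; 22 > 21 → go right; 22 < 42 → go left. Place as left child of 42.
Insert 52: 52 > 2 → go right; 52 > 21 → go right; 52 > 42 → go right. Place as right child of 42.
Insert 16: 16 > 2 → go right; 16 < 21 → go left. Place as left child of 21.
Insert 26: 26 > 2 → go right; 26 > 21 → go right; 26 < 42 → go left; 26 > 22 → go right. Place as right child of 22.
Insert 49: 49 > 2 → go right; 49 > 21 → go right; 49 > 42 → go right; 49 < 52 → go left. Place as left child of 52.
Insert 14: 14 > 2 → go right; 14 < 21 → go left; 14 < 16 → go left. Place as left child of 16.
Insert 31: 31 > 2 → go right; 31 > 21 → go right; 31 < 42 → go left; 31 > 22 → go right; 31 > 26 → go right. Place as right child of 26.
Insert 4: 4 > 2 → go right; 4 < 21 → go left; 4 < 16 → go left; 4 < 14 → go left. Place as left child of 14.

Leaves: 4, 31, 49 — 3 in total.

3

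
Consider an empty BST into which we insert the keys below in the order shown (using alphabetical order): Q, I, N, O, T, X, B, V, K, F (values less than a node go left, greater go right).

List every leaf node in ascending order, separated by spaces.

Insert Q: tree is empty, so Q becomes the root.
Insert I: I < Q → go left. Place as left child of Q.
Insert N: N < Q → go left; N > I → go right. Place as right child of I.
Insert O: O < Q → go left; O > I → go right; O > N → go right. Place as right child of N.
Insert T: T > Q → go right. Place as right child of Q.
Insert X: X > Q → go right; X > T → go right. Place as right child of T.
Insert B: B < Q → go left; B < I → go left. Place as left child of I.
Insert V: V > Q → go right; V > T → go right; V < X → go left. Place as left child of X.
Insert K: K < Q → go left; K > I → go right; K < N → go left. Place as left child of N.
Insert F: F < Q → go left; F < I → go left; F > B → go right. Place as right child of B.

F K O V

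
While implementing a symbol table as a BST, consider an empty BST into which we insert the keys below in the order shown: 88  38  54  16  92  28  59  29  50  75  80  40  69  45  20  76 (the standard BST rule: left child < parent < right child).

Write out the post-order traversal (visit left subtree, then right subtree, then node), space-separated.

88: root
38: left child of 88 (depth 1)
54: right child of 38 (depth 2)
16: left child of 38 (depth 2)
92: right child of 88 (depth 1)
28: right child of 16 (depth 3)
59: right child of 54 (depth 3)
29: right child of 28 (depth 4)
50: left child of 54 (depth 3)
75: right child of 59 (depth 4)
80: right child of 75 (depth 5)
40: left child of 50 (depth 4)
69: left child of 75 (depth 5)
45: right child of 40 (depth 5)
20: left child of 28 (depth 4)
76: left child of 80 (depth 6)

20 29 28 16 45 40 50 69 76 80 75 59 54 38 92 88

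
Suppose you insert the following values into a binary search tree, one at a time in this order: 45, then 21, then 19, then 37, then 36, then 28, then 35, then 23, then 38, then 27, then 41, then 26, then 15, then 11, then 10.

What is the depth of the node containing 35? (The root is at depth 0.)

Resulting structure (node: left, right):
  45: L=21, R=–
  21: L=19, R=37
  19: L=15, R=–
  37: L=36, R=38
  36: L=28, R=–
  28: L=23, R=35
  35: L=–, R=–
  23: L=–, R=27
  38: L=–, R=41
  27: L=26, R=–
  41: L=–, R=–
  26: L=–, R=–
  15: L=11, R=–
  11: L=10, R=–
  10: L=–, R=–

Path to 35: 45 → 21 → 37 → 36 → 28 → 35, which is 5 edges.

5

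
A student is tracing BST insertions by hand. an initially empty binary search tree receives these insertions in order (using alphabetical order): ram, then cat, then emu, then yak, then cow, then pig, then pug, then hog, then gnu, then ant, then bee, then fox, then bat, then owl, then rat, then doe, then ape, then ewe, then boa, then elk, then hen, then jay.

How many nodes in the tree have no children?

8

ram: root
cat: left child of ram (depth 1)
emu: right child of cat (depth 2)
yak: right child of ram (depth 1)
cow: left child of emu (depth 3)
pig: right child of emu (depth 3)
pug: right child of pig (depth 4)
hog: left child of pig (depth 4)
gnu: left child of hog (depth 5)
ant: left child of cat (depth 2)
bee: right child of ant (depth 3)
fox: left child of gnu (depth 6)
bat: left child of bee (depth 4)
owl: right child of hog (depth 5)
rat: left child of yak (depth 2)
doe: right child of cow (depth 4)
ape: left child of bat (depth 5)
ewe: left child of fox (depth 7)
boa: right child of bee (depth 4)
elk: right child of doe (depth 5)
hen: right child of gnu (depth 6)
jay: left child of owl (depth 6)

Leaves: ape, boa, elk, ewe, hen, jay, pug, rat — 8 in total.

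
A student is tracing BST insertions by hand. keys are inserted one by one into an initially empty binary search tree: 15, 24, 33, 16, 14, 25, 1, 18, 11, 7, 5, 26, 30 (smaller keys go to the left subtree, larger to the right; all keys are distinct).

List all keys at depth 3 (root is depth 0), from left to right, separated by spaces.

11 18 25

15: root
24: right child of 15 (depth 1)
33: right child of 24 (depth 2)
16: left child of 24 (depth 2)
14: left child of 15 (depth 1)
25: left child of 33 (depth 3)
1: left child of 14 (depth 2)
18: right child of 16 (depth 3)
11: right child of 1 (depth 3)
7: left child of 11 (depth 4)
5: left child of 7 (depth 5)
26: right child of 25 (depth 4)
30: right child of 26 (depth 5)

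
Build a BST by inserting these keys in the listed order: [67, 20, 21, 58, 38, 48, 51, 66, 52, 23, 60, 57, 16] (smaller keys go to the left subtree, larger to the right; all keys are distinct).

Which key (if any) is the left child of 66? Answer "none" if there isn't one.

67: root
20: left child of 67 (depth 1)
21: right child of 20 (depth 2)
58: right child of 21 (depth 3)
38: left child of 58 (depth 4)
48: right child of 38 (depth 5)
51: right child of 48 (depth 6)
66: right child of 58 (depth 4)
52: right child of 51 (depth 7)
23: left child of 38 (depth 5)
60: left child of 66 (depth 5)
57: right child of 52 (depth 8)
16: left child of 20 (depth 2)

60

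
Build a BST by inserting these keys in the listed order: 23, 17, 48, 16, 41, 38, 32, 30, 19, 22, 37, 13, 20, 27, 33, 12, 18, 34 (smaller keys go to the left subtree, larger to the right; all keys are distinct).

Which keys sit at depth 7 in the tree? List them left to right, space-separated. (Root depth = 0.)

34

23: root
17: left child of 23 (depth 1)
48: right child of 23 (depth 1)
16: left child of 17 (depth 2)
41: left child of 48 (depth 2)
38: left child of 41 (depth 3)
32: left child of 38 (depth 4)
30: left child of 32 (depth 5)
19: right child of 17 (depth 2)
22: right child of 19 (depth 3)
37: right child of 32 (depth 5)
13: left child of 16 (depth 3)
20: left child of 22 (depth 4)
27: left child of 30 (depth 6)
33: left child of 37 (depth 6)
12: left child of 13 (depth 4)
18: left child of 19 (depth 3)
34: right child of 33 (depth 7)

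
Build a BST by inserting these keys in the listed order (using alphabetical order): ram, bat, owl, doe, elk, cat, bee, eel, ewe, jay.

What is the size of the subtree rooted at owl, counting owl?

Insert ram: tree is empty, so ram becomes the root.
Insert bat: bat < ram → go left. Place as left child of ram.
Insert owl: owl < ram → go left; owl > bat → go right. Place as right child of bat.
Insert doe: doe < ram → go left; doe > bat → go right; doe < owl → go left. Place as left child of owl.
Insert elk: elk < ram → go left; elk > bat → go right; elk < owl → go left; elk > doe → go right. Place as right child of doe.
Insert cat: cat < ram → go left; cat > bat → go right; cat < owl → go left; cat < doe → go left. Place as left child of doe.
Insert bee: bee < ram → go left; bee > bat → go right; bee < owl → go left; bee < doe → go left; bee < cat → go left. Place as left child of cat.
Insert eel: eel < ram → go left; eel > bat → go right; eel < owl → go left; eel > doe → go right; eel < elk → go left. Place as left child of elk.
Insert ewe: ewe < ram → go left; ewe > bat → go right; ewe < owl → go left; ewe > doe → go right; ewe > elk → go right. Place as right child of elk.
Insert jay: jay < ram → go left; jay > bat → go right; jay < owl → go left; jay > doe → go right; jay > elk → go right; jay > ewe → go right. Place as right child of ewe.

Subtree rooted at owl contains: owl, doe, cat, bee, elk, eel, ewe, jay — 8 nodes.

8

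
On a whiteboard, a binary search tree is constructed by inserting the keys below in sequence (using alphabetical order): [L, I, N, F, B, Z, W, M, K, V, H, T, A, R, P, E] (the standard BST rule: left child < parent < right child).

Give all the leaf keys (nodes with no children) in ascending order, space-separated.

L: root
I: left child of L (depth 1)
N: right child of L (depth 1)
F: left child of I (depth 2)
B: left child of F (depth 3)
Z: right child of N (depth 2)
W: left child of Z (depth 3)
M: left child of N (depth 2)
K: right child of I (depth 2)
V: left child of W (depth 4)
H: right child of F (depth 3)
T: left child of V (depth 5)
A: left child of B (depth 4)
R: left child of T (depth 6)
P: left child of R (depth 7)
E: right child of B (depth 4)

A E H K M P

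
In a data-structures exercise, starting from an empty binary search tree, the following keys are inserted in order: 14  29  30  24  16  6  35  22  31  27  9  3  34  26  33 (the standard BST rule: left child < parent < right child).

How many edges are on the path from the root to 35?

Resulting structure (node: left, right):
  14: L=6, R=29
  29: L=24, R=30
  30: L=–, R=35
  24: L=16, R=27
  16: L=–, R=22
  6: L=3, R=9
  35: L=31, R=–
  22: L=–, R=–
  31: L=–, R=34
  27: L=26, R=–
  9: L=–, R=–
  3: L=–, R=–
  34: L=33, R=–
  26: L=–, R=–
  33: L=–, R=–

Path to 35: 14 → 29 → 30 → 35, which is 3 edges.

3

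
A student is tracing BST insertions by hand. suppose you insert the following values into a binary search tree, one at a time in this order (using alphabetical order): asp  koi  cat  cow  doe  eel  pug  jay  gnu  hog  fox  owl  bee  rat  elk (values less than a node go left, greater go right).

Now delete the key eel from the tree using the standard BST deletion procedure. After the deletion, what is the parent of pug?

koi

asp: root
koi: right child of asp (depth 1)
cat: left child of koi (depth 2)
cow: right child of cat (depth 3)
doe: right child of cow (depth 4)
eel: right child of doe (depth 5)
pug: right child of koi (depth 2)
jay: right child of eel (depth 6)
gnu: left child of jay (depth 7)
hog: right child of gnu (depth 8)
fox: left child of gnu (depth 8)
owl: left child of pug (depth 3)
bee: left child of cat (depth 3)
rat: right child of pug (depth 3)
elk: left child of fox (depth 9)

Delete eel (at most one child — splice it out).
After deletion, pug's parent is koi.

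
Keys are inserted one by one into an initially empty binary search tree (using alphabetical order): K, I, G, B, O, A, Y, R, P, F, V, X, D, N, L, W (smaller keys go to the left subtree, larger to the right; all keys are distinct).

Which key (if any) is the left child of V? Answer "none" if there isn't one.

none

Insert K: tree is empty, so K becomes the root.
Insert I: I < K → go left. Place as left child of K.
Insert G: G < K → go left; G < I → go left. Place as left child of I.
Insert B: B < K → go left; B < I → go left; B < G → go left. Place as left child of G.
Insert O: O > K → go right. Place as right child of K.
Insert A: A < K → go left; A < I → go left; A < G → go left; A < B → go left. Place as left child of B.
Insert Y: Y > K → go right; Y > O → go right. Place as right child of O.
Insert R: R > K → go right; R > O → go right; R < Y → go left. Place as left child of Y.
Insert P: P > K → go right; P > O → go right; P < Y → go left; P < R → go left. Place as left child of R.
Insert F: F < K → go left; F < I → go left; F < G → go left; F > B → go right. Place as right child of B.
Insert V: V > K → go right; V > O → go right; V < Y → go left; V > R → go right. Place as right child of R.
Insert X: X > K → go right; X > O → go right; X < Y → go left; X > R → go right; X > V → go right. Place as right child of V.
Insert D: D < K → go left; D < I → go left; D < G → go left; D > B → go right; D < F → go left. Place as left child of F.
Insert N: N > K → go right; N < O → go left. Place as left child of O.
Insert L: L > K → go right; L < O → go left; L < N → go left. Place as left child of N.
Insert W: W > K → go right; W > O → go right; W < Y → go left; W > R → go right; W > V → go right; W < X → go left. Place as left child of X.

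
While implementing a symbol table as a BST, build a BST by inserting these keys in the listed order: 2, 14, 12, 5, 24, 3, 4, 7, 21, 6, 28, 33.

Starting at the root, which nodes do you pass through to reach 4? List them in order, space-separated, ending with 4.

2 14 12 5 3 4

2: root
14: right child of 2 (depth 1)
12: left child of 14 (depth 2)
5: left child of 12 (depth 3)
24: right child of 14 (depth 2)
3: left child of 5 (depth 4)
4: right child of 3 (depth 5)
7: right child of 5 (depth 4)
21: left child of 24 (depth 3)
6: left child of 7 (depth 5)
28: right child of 24 (depth 3)
33: right child of 28 (depth 4)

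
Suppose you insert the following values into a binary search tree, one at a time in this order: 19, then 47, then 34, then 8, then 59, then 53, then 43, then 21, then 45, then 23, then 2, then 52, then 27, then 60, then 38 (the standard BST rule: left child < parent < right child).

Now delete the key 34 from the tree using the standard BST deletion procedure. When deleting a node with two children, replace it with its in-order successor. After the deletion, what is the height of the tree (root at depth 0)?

5

Insert 19: tree is empty, so 19 becomes the root.
Insert 47: 47 > 19 → go right. Place as right child of 19.
Insert 34: 34 > 19 → go right; 34 < 47 → go left. Place as left child of 47.
Insert 8: 8 < 19 → go left. Place as left child of 19.
Insert 59: 59 > 19 → go right; 59 > 47 → go right. Place as right child of 47.
Insert 53: 53 > 19 → go right; 53 > 47 → go right; 53 < 59 → go left. Place as left child of 59.
Insert 43: 43 > 19 → go right; 43 < 47 → go left; 43 > 34 → go right. Place as right child of 34.
Insert 21: 21 > 19 → go right; 21 < 47 → go left; 21 < 34 → go left. Place as left child of 34.
Insert 45: 45 > 19 → go right; 45 < 47 → go left; 45 > 34 → go right; 45 > 43 → go right. Place as right child of 43.
Insert 23: 23 > 19 → go right; 23 < 47 → go left; 23 < 34 → go left; 23 > 21 → go right. Place as right child of 21.
Insert 2: 2 < 19 → go left; 2 < 8 → go left. Place as left child of 8.
Insert 52: 52 > 19 → go right; 52 > 47 → go right; 52 < 59 → go left; 52 < 53 → go left. Place as left child of 53.
Insert 27: 27 > 19 → go right; 27 < 47 → go left; 27 < 34 → go left; 27 > 21 → go right; 27 > 23 → go right. Place as right child of 23.
Insert 60: 60 > 19 → go right; 60 > 47 → go right; 60 > 59 → go right. Place as right child of 59.
Insert 38: 38 > 19 → go right; 38 < 47 → go left; 38 > 34 → go right; 38 < 43 → go left. Place as left child of 43.

Delete 34 (two children — replace with in-order successor).
After deletion, deepest node is 27 at depth 5.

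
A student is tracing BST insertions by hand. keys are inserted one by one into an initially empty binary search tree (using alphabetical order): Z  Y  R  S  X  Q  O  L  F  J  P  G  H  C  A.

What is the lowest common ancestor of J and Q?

Z: root
Y: left child of Z (depth 1)
R: left child of Y (depth 2)
S: right child of R (depth 3)
X: right child of S (depth 4)
Q: left child of R (depth 3)
O: left child of Q (depth 4)
L: left child of O (depth 5)
F: left child of L (depth 6)
J: right child of F (depth 7)
P: right child of O (depth 5)
G: left child of J (depth 8)
H: right child of G (depth 9)
C: left child of F (depth 7)
A: left child of C (depth 8)

Path to J: Z → Y → R → Q → O → L → F → J
Path to Q: Z → Y → R → Q
Q lies on both paths and is an ancestor of the other node.

Q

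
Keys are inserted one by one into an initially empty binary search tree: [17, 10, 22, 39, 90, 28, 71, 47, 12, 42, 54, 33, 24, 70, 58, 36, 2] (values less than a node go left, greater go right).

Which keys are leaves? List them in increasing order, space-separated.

2 12 24 36 42 58

17: root
10: left child of 17 (depth 1)
22: right child of 17 (depth 1)
39: right child of 22 (depth 2)
90: right child of 39 (depth 3)
28: left child of 39 (depth 3)
71: left child of 90 (depth 4)
47: left child of 71 (depth 5)
12: right child of 10 (depth 2)
42: left child of 47 (depth 6)
54: right child of 47 (depth 6)
33: right child of 28 (depth 4)
24: left child of 28 (depth 4)
70: right child of 54 (depth 7)
58: left child of 70 (depth 8)
36: right child of 33 (depth 5)
2: left child of 10 (depth 2)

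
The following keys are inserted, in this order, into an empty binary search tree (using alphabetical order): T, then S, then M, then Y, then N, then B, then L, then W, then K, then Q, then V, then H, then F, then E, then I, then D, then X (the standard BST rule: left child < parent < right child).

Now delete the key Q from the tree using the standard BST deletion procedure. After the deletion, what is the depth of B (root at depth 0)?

3

Insert T: tree is empty, so T becomes the root.
Insert S: S < T → go left. Place as left child of T.
Insert M: M < T → go left; M < S → go left. Place as left child of S.
Insert Y: Y > T → go right. Place as right child of T.
Insert N: N < T → go left; N < S → go left; N > M → go right. Place as right child of M.
Insert B: B < T → go left; B < S → go left; B < M → go left. Place as left child of M.
Insert L: L < T → go left; L < S → go left; L < M → go left; L > B → go right. Place as right child of B.
Insert W: W > T → go right; W < Y → go left. Place as left child of Y.
Insert K: K < T → go left; K < S → go left; K < M → go left; K > B → go right; K < L → go left. Place as left child of L.
Insert Q: Q < T → go left; Q < S → go left; Q > M → go right; Q > N → go right. Place as right child of N.
Insert V: V > T → go right; V < Y → go left; V < W → go left. Place as left child of W.
Insert H: H < T → go left; H < S → go left; H < M → go left; H > B → go right; H < L → go left; H < K → go left. Place as left child of K.
Insert F: F < T → go left; F < S → go left; F < M → go left; F > B → go right; F < L → go left; F < K → go left; F < H → go left. Place as left child of H.
Insert E: E < T → go left; E < S → go left; E < M → go left; E > B → go right; E < L → go left; E < K → go left; E < H → go left; E < F → go left. Place as left child of F.
Insert I: I < T → go left; I < S → go left; I < M → go left; I > B → go right; I < L → go left; I < K → go left; I > H → go right. Place as right child of H.
Insert D: D < T → go left; D < S → go left; D < M → go left; D > B → go right; D < L → go left; D < K → go left; D < H → go left; D < F → go left; D < E → go left. Place as left child of E.
Insert X: X > T → go right; X < Y → go left; X > W → go right. Place as right child of W.

Delete Q (at most one child — splice it out).
After deletion, path to B: T → S → M → B.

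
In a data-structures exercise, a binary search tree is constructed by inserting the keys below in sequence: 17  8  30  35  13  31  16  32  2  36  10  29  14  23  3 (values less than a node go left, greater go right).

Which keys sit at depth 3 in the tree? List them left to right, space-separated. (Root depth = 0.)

Insert 17: tree is empty, so 17 becomes the root.
Insert 8: 8 < 17 → go left. Place as left child of 17.
Insert 30: 30 > 17 → go right. Place as right child of 17.
Insert 35: 35 > 17 → go right; 35 > 30 → go right. Place as right child of 30.
Insert 13: 13 < 17 → go left; 13 > 8 → go right. Place as right child of 8.
Insert 31: 31 > 17 → go right; 31 > 30 → go right; 31 < 35 → go left. Place as left child of 35.
Insert 16: 16 < 17 → go left; 16 > 8 → go right; 16 > 13 → go right. Place as right child of 13.
Insert 32: 32 > 17 → go right; 32 > 30 → go right; 32 < 35 → go left; 32 > 31 → go right. Place as right child of 31.
Insert 2: 2 < 17 → go left; 2 < 8 → go left. Place as left child of 8.
Insert 36: 36 > 17 → go right; 36 > 30 → go right; 36 > 35 → go right. Place as right child of 35.
Insert 10: 10 < 17 → go left; 10 > 8 → go right; 10 < 13 → go left. Place as left child of 13.
Insert 29: 29 > 17 → go right; 29 < 30 → go left. Place as left child of 30.
Insert 14: 14 < 17 → go left; 14 > 8 → go right; 14 > 13 → go right; 14 < 16 → go left. Place as left child of 16.
Insert 23: 23 > 17 → go right; 23 < 30 → go left; 23 < 29 → go left. Place as left child of 29.
Insert 3: 3 < 17 → go left; 3 < 8 → go left; 3 > 2 → go right. Place as right child of 2.

3 10 16 23 31 36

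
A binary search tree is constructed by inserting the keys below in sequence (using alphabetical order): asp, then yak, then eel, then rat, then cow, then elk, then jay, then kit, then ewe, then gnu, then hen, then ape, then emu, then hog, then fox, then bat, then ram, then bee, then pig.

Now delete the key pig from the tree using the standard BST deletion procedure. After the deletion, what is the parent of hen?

gnu

Insert asp: tree is empty, so asp becomes the root.
Insert yak: yak > asp → go right. Place as right child of asp.
Insert eel: eel > asp → go right; eel < yak → go left. Place as left child of yak.
Insert rat: rat > asp → go right; rat < yak → go left; rat > eel → go right. Place as right child of eel.
Insert cow: cow > asp → go right; cow < yak → go left; cow < eel → go left. Place as left child of eel.
Insert elk: elk > asp → go right; elk < yak → go left; elk > eel → go right; elk < rat → go left. Place as left child of rat.
Insert jay: jay > asp → go right; jay < yak → go left; jay > eel → go right; jay < rat → go left; jay > elk → go right. Place as right child of elk.
Insert kit: kit > asp → go right; kit < yak → go left; kit > eel → go right; kit < rat → go left; kit > elk → go right; kit > jay → go right. Place as right child of jay.
Insert ewe: ewe > asp → go right; ewe < yak → go left; ewe > eel → go right; ewe < rat → go left; ewe > elk → go right; ewe < jay → go left. Place as left child of jay.
Insert gnu: gnu > asp → go right; gnu < yak → go left; gnu > eel → go right; gnu < rat → go left; gnu > elk → go right; gnu < jay → go left; gnu > ewe → go right. Place as right child of ewe.
Insert hen: hen > asp → go right; hen < yak → go left; hen > eel → go right; hen < rat → go left; hen > elk → go right; hen < jay → go left; hen > ewe → go right; hen > gnu → go right. Place as right child of gnu.
Insert ape: ape < asp → go left. Place as left child of asp.
Insert emu: emu > asp → go right; emu < yak → go left; emu > eel → go right; emu < rat → go left; emu > elk → go right; emu < jay → go left; emu < ewe → go left. Place as left child of ewe.
Insert hog: hog > asp → go right; hog < yak → go left; hog > eel → go right; hog < rat → go left; hog > elk → go right; hog < jay → go left; hog > ewe → go right; hog > gnu → go right; hog > hen → go right. Place as right child of hen.
Insert fox: fox > asp → go right; fox < yak → go left; fox > eel → go right; fox < rat → go left; fox > elk → go right; fox < jay → go left; fox > ewe → go right; fox < gnu → go left. Place as left child of gnu.
Insert bat: bat > asp → go right; bat < yak → go left; bat < eel → go left; bat < cow → go left. Place as left child of cow.
Insert ram: ram > asp → go right; ram < yak → go left; ram > eel → go right; ram < rat → go left; ram > elk → go right; ram > jay → go right; ram > kit → go right. Place as right child of kit.
Insert bee: bee > asp → go right; bee < yak → go left; bee < eel → go left; bee < cow → go left; bee > bat → go right. Place as right child of bat.
Insert pig: pig > asp → go right; pig < yak → go left; pig > eel → go right; pig < rat → go left; pig > elk → go right; pig > jay → go right; pig > kit → go right; pig < ram → go left. Place as left child of ram.

Delete pig (at most one child — splice it out).
After deletion, hen's parent is gnu.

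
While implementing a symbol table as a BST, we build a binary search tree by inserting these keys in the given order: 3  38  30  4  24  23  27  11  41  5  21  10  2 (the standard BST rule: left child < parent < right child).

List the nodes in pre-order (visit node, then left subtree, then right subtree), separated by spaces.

3: root
38: right child of 3 (depth 1)
30: left child of 38 (depth 2)
4: left child of 30 (depth 3)
24: right child of 4 (depth 4)
23: left child of 24 (depth 5)
27: right child of 24 (depth 5)
11: left child of 23 (depth 6)
41: right child of 38 (depth 2)
5: left child of 11 (depth 7)
21: right child of 11 (depth 7)
10: right child of 5 (depth 8)
2: left child of 3 (depth 1)

3 2 38 30 4 24 23 11 5 10 21 27 41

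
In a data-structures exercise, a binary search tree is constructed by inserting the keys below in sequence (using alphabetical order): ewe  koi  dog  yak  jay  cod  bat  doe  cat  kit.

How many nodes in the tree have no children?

4

ewe: root
koi: right child of ewe (depth 1)
dog: left child of ewe (depth 1)
yak: right child of koi (depth 2)
jay: left child of koi (depth 2)
cod: left child of dog (depth 2)
bat: left child of cod (depth 3)
doe: right child of cod (depth 3)
cat: right child of bat (depth 4)
kit: right child of jay (depth 3)

Leaves: cat, doe, kit, yak — 4 in total.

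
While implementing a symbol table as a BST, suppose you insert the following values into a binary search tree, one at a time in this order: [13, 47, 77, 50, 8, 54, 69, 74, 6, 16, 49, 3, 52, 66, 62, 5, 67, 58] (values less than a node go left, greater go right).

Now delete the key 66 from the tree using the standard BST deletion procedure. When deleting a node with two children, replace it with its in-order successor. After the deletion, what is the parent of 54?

Insert 13: tree is empty, so 13 becomes the root.
Insert 47: 47 > 13 → go right. Place as right child of 13.
Insert 77: 77 > 13 → go right; 77 > 47 → go right. Place as right child of 47.
Insert 50: 50 > 13 → go right; 50 > 47 → go right; 50 < 77 → go left. Place as left child of 77.
Insert 8: 8 < 13 → go left. Place as left child of 13.
Insert 54: 54 > 13 → go right; 54 > 47 → go right; 54 < 77 → go left; 54 > 50 → go right. Place as right child of 50.
Insert 69: 69 > 13 → go right; 69 > 47 → go right; 69 < 77 → go left; 69 > 50 → go right; 69 > 54 → go right. Place as right child of 54.
Insert 74: 74 > 13 → go right; 74 > 47 → go right; 74 < 77 → go left; 74 > 50 → go right; 74 > 54 → go right; 74 > 69 → go right. Place as right child of 69.
Insert 6: 6 < 13 → go left; 6 < 8 → go left. Place as left child of 8.
Insert 16: 16 > 13 → go right; 16 < 47 → go left. Place as left child of 47.
Insert 49: 49 > 13 → go right; 49 > 47 → go right; 49 < 77 → go left; 49 < 50 → go left. Place as left child of 50.
Insert 3: 3 < 13 → go left; 3 < 8 → go left; 3 < 6 → go left. Place as left child of 6.
Insert 52: 52 > 13 → go right; 52 > 47 → go right; 52 < 77 → go left; 52 > 50 → go right; 52 < 54 → go left. Place as left child of 54.
Insert 66: 66 > 13 → go right; 66 > 47 → go right; 66 < 77 → go left; 66 > 50 → go right; 66 > 54 → go right; 66 < 69 → go left. Place as left child of 69.
Insert 62: 62 > 13 → go right; 62 > 47 → go right; 62 < 77 → go left; 62 > 50 → go right; 62 > 54 → go right; 62 < 69 → go left; 62 < 66 → go left. Place as left child of 66.
Insert 5: 5 < 13 → go left; 5 < 8 → go left; 5 < 6 → go left; 5 > 3 → go right. Place as right child of 3.
Insert 67: 67 > 13 → go right; 67 > 47 → go right; 67 < 77 → go left; 67 > 50 → go right; 67 > 54 → go right; 67 < 69 → go left; 67 > 66 → go right. Place as right child of 66.
Insert 58: 58 > 13 → go right; 58 > 47 → go right; 58 < 77 → go left; 58 > 50 → go right; 58 > 54 → go right; 58 < 69 → go left; 58 < 66 → go left; 58 < 62 → go left. Place as left child of 62.

Delete 66 (two children — replace with in-order successor).
After deletion, 54's parent is 50.

50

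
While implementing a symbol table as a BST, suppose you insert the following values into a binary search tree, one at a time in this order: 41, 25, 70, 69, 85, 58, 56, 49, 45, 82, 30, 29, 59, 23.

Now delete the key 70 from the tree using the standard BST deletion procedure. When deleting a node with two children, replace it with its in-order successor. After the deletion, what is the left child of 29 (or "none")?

none

41: root
25: left child of 41 (depth 1)
70: right child of 41 (depth 1)
69: left child of 70 (depth 2)
85: right child of 70 (depth 2)
58: left child of 69 (depth 3)
56: left child of 58 (depth 4)
49: left child of 56 (depth 5)
45: left child of 49 (depth 6)
82: left child of 85 (depth 3)
30: right child of 25 (depth 2)
29: left child of 30 (depth 3)
59: right child of 58 (depth 4)
23: left child of 25 (depth 2)

Delete 70 (two children — replace with in-order successor).
After deletion, 29's left child: none.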